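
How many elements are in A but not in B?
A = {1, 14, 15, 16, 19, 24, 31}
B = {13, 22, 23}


Set A = {1, 14, 15, 16, 19, 24, 31}
Set B = {13, 22, 23}
A \ B = {1, 14, 15, 16, 19, 24, 31}
|A \ B| = 7

7


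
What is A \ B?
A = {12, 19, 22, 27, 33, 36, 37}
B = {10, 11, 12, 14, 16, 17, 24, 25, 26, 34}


Set A = {12, 19, 22, 27, 33, 36, 37}
Set B = {10, 11, 12, 14, 16, 17, 24, 25, 26, 34}
A \ B includes elements in A that are not in B.
Check each element of A:
12 (in B, remove), 19 (not in B, keep), 22 (not in B, keep), 27 (not in B, keep), 33 (not in B, keep), 36 (not in B, keep), 37 (not in B, keep)
A \ B = {19, 22, 27, 33, 36, 37}

{19, 22, 27, 33, 36, 37}


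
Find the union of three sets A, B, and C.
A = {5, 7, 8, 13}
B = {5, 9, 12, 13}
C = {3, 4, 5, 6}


Set A = {5, 7, 8, 13}
Set B = {5, 9, 12, 13}
Set C = {3, 4, 5, 6}
First, A ∪ B = {5, 7, 8, 9, 12, 13}
Then, (A ∪ B) ∪ C = {3, 4, 5, 6, 7, 8, 9, 12, 13}

{3, 4, 5, 6, 7, 8, 9, 12, 13}


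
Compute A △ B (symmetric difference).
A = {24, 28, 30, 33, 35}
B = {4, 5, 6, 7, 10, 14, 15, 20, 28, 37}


Set A = {24, 28, 30, 33, 35}
Set B = {4, 5, 6, 7, 10, 14, 15, 20, 28, 37}
A △ B = (A \ B) ∪ (B \ A)
Elements in A but not B: {24, 30, 33, 35}
Elements in B but not A: {4, 5, 6, 7, 10, 14, 15, 20, 37}
A △ B = {4, 5, 6, 7, 10, 14, 15, 20, 24, 30, 33, 35, 37}

{4, 5, 6, 7, 10, 14, 15, 20, 24, 30, 33, 35, 37}


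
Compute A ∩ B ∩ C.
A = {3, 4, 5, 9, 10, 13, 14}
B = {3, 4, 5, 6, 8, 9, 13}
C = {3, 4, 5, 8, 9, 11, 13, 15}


Set A = {3, 4, 5, 9, 10, 13, 14}
Set B = {3, 4, 5, 6, 8, 9, 13}
Set C = {3, 4, 5, 8, 9, 11, 13, 15}
First, A ∩ B = {3, 4, 5, 9, 13}
Then, (A ∩ B) ∩ C = {3, 4, 5, 9, 13}

{3, 4, 5, 9, 13}


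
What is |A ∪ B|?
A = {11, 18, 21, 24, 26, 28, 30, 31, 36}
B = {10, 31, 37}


Set A = {11, 18, 21, 24, 26, 28, 30, 31, 36}, |A| = 9
Set B = {10, 31, 37}, |B| = 3
A ∩ B = {31}, |A ∩ B| = 1
|A ∪ B| = |A| + |B| - |A ∩ B| = 9 + 3 - 1 = 11

11


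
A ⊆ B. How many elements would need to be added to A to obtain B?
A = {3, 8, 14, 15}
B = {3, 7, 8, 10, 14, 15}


Set A = {3, 8, 14, 15}, |A| = 4
Set B = {3, 7, 8, 10, 14, 15}, |B| = 6
Since A ⊆ B: B \ A = {7, 10}
|B| - |A| = 6 - 4 = 2

2


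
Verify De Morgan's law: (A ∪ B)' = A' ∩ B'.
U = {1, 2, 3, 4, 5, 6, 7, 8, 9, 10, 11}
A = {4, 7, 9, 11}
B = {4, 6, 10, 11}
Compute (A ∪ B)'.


U = {1, 2, 3, 4, 5, 6, 7, 8, 9, 10, 11}
A = {4, 7, 9, 11}, B = {4, 6, 10, 11}
A ∪ B = {4, 6, 7, 9, 10, 11}
(A ∪ B)' = U \ (A ∪ B) = {1, 2, 3, 5, 8}
Verification via A' ∩ B': A' = {1, 2, 3, 5, 6, 8, 10}, B' = {1, 2, 3, 5, 7, 8, 9}
A' ∩ B' = {1, 2, 3, 5, 8} ✓

{1, 2, 3, 5, 8}


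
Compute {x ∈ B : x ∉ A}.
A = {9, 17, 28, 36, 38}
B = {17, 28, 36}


Set A = {9, 17, 28, 36, 38}
Set B = {17, 28, 36}
Check each element of B against A:
17 ∈ A, 28 ∈ A, 36 ∈ A
Elements of B not in A: {}

{}


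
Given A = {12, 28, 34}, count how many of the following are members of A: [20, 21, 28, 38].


Set A = {12, 28, 34}
Candidates: [20, 21, 28, 38]
Check each candidate:
20 ∉ A, 21 ∉ A, 28 ∈ A, 38 ∉ A
Count of candidates in A: 1

1


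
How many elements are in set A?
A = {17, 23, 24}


Set A = {17, 23, 24}
Listing elements: 17, 23, 24
Counting: 3 elements
|A| = 3

3


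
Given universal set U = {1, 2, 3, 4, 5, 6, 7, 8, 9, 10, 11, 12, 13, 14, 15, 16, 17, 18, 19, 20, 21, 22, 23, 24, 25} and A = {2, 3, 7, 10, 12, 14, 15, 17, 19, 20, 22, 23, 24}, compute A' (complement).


Universal set U = {1, 2, 3, 4, 5, 6, 7, 8, 9, 10, 11, 12, 13, 14, 15, 16, 17, 18, 19, 20, 21, 22, 23, 24, 25}
Set A = {2, 3, 7, 10, 12, 14, 15, 17, 19, 20, 22, 23, 24}
A' = U \ A = elements in U but not in A
Checking each element of U:
1 (not in A, include), 2 (in A, exclude), 3 (in A, exclude), 4 (not in A, include), 5 (not in A, include), 6 (not in A, include), 7 (in A, exclude), 8 (not in A, include), 9 (not in A, include), 10 (in A, exclude), 11 (not in A, include), 12 (in A, exclude), 13 (not in A, include), 14 (in A, exclude), 15 (in A, exclude), 16 (not in A, include), 17 (in A, exclude), 18 (not in A, include), 19 (in A, exclude), 20 (in A, exclude), 21 (not in A, include), 22 (in A, exclude), 23 (in A, exclude), 24 (in A, exclude), 25 (not in A, include)
A' = {1, 4, 5, 6, 8, 9, 11, 13, 16, 18, 21, 25}

{1, 4, 5, 6, 8, 9, 11, 13, 16, 18, 21, 25}


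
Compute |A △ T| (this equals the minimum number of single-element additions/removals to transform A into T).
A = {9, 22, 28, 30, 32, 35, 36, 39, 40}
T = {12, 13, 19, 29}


Set A = {9, 22, 28, 30, 32, 35, 36, 39, 40}
Set T = {12, 13, 19, 29}
Elements to remove from A (in A, not in T): {9, 22, 28, 30, 32, 35, 36, 39, 40} → 9 removals
Elements to add to A (in T, not in A): {12, 13, 19, 29} → 4 additions
Total edits = 9 + 4 = 13

13


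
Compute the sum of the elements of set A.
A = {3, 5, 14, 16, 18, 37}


Set A = {3, 5, 14, 16, 18, 37}
Sum = 3 + 5 + 14 + 16 + 18 + 37 = 93

93


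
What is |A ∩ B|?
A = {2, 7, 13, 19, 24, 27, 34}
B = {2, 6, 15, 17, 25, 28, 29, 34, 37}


Set A = {2, 7, 13, 19, 24, 27, 34}
Set B = {2, 6, 15, 17, 25, 28, 29, 34, 37}
A ∩ B = {2, 34}
|A ∩ B| = 2

2


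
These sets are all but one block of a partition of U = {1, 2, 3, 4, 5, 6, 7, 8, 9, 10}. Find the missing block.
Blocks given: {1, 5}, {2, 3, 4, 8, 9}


U = {1, 2, 3, 4, 5, 6, 7, 8, 9, 10}
Shown blocks: {1, 5}, {2, 3, 4, 8, 9}
A partition's blocks are pairwise disjoint and cover U, so the missing block = U \ (union of shown blocks).
Union of shown blocks: {1, 2, 3, 4, 5, 8, 9}
Missing block = U \ (union) = {6, 7, 10}

{6, 7, 10}


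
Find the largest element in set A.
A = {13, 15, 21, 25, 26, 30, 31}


Set A = {13, 15, 21, 25, 26, 30, 31}
Elements in ascending order: 13, 15, 21, 25, 26, 30, 31
The largest element is 31.

31


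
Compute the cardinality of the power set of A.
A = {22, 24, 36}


Set A = {22, 24, 36}
|A| = 3
The power set P(A) contains all subsets of A.
|P(A)| = 2^|A| = 2^3 = 8

8


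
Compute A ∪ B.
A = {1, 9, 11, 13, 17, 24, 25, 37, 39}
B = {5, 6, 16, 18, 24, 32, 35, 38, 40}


Set A = {1, 9, 11, 13, 17, 24, 25, 37, 39}
Set B = {5, 6, 16, 18, 24, 32, 35, 38, 40}
A ∪ B includes all elements in either set.
Elements from A: {1, 9, 11, 13, 17, 24, 25, 37, 39}
Elements from B not already included: {5, 6, 16, 18, 32, 35, 38, 40}
A ∪ B = {1, 5, 6, 9, 11, 13, 16, 17, 18, 24, 25, 32, 35, 37, 38, 39, 40}

{1, 5, 6, 9, 11, 13, 16, 17, 18, 24, 25, 32, 35, 37, 38, 39, 40}


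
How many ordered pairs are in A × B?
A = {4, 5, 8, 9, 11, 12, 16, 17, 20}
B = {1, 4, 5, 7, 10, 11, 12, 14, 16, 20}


Set A = {4, 5, 8, 9, 11, 12, 16, 17, 20} has 9 elements.
Set B = {1, 4, 5, 7, 10, 11, 12, 14, 16, 20} has 10 elements.
|A × B| = |A| × |B| = 9 × 10 = 90

90


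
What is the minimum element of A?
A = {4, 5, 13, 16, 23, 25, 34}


Set A = {4, 5, 13, 16, 23, 25, 34}
Elements in ascending order: 4, 5, 13, 16, 23, 25, 34
The smallest element is 4.

4


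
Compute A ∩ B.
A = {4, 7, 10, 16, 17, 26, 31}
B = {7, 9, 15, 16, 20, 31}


Set A = {4, 7, 10, 16, 17, 26, 31}
Set B = {7, 9, 15, 16, 20, 31}
A ∩ B includes only elements in both sets.
Check each element of A against B:
4 ✗, 7 ✓, 10 ✗, 16 ✓, 17 ✗, 26 ✗, 31 ✓
A ∩ B = {7, 16, 31}

{7, 16, 31}


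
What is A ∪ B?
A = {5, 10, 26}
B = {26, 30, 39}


Set A = {5, 10, 26}
Set B = {26, 30, 39}
A ∪ B includes all elements in either set.
Elements from A: {5, 10, 26}
Elements from B not already included: {30, 39}
A ∪ B = {5, 10, 26, 30, 39}

{5, 10, 26, 30, 39}


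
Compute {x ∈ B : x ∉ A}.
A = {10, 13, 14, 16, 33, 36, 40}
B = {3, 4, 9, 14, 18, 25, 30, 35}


Set A = {10, 13, 14, 16, 33, 36, 40}
Set B = {3, 4, 9, 14, 18, 25, 30, 35}
Check each element of B against A:
3 ∉ A (include), 4 ∉ A (include), 9 ∉ A (include), 14 ∈ A, 18 ∉ A (include), 25 ∉ A (include), 30 ∉ A (include), 35 ∉ A (include)
Elements of B not in A: {3, 4, 9, 18, 25, 30, 35}

{3, 4, 9, 18, 25, 30, 35}


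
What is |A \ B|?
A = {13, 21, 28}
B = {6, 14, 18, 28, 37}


Set A = {13, 21, 28}
Set B = {6, 14, 18, 28, 37}
A \ B = {13, 21}
|A \ B| = 2

2


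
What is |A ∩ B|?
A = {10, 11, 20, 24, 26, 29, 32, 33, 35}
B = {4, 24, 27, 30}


Set A = {10, 11, 20, 24, 26, 29, 32, 33, 35}
Set B = {4, 24, 27, 30}
A ∩ B = {24}
|A ∩ B| = 1

1


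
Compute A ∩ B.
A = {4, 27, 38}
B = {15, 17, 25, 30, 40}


Set A = {4, 27, 38}
Set B = {15, 17, 25, 30, 40}
A ∩ B includes only elements in both sets.
Check each element of A against B:
4 ✗, 27 ✗, 38 ✗
A ∩ B = {}

{}


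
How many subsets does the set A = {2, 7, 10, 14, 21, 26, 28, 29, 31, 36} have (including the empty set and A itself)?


Set A = {2, 7, 10, 14, 21, 26, 28, 29, 31, 36}
|A| = 10
The power set P(A) contains all subsets of A.
|P(A)| = 2^|A| = 2^10 = 1024

1024


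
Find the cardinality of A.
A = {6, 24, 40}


Set A = {6, 24, 40}
Listing elements: 6, 24, 40
Counting: 3 elements
|A| = 3

3


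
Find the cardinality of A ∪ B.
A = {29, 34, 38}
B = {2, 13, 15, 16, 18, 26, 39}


Set A = {29, 34, 38}, |A| = 3
Set B = {2, 13, 15, 16, 18, 26, 39}, |B| = 7
A ∩ B = {}, |A ∩ B| = 0
|A ∪ B| = |A| + |B| - |A ∩ B| = 3 + 7 - 0 = 10

10


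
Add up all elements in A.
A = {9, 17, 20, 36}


Set A = {9, 17, 20, 36}
Sum = 9 + 17 + 20 + 36 = 82

82


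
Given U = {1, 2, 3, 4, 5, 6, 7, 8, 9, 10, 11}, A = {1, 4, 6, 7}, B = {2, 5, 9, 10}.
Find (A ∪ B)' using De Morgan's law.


U = {1, 2, 3, 4, 5, 6, 7, 8, 9, 10, 11}
A = {1, 4, 6, 7}, B = {2, 5, 9, 10}
A ∪ B = {1, 2, 4, 5, 6, 7, 9, 10}
(A ∪ B)' = U \ (A ∪ B) = {3, 8, 11}
Verification via A' ∩ B': A' = {2, 3, 5, 8, 9, 10, 11}, B' = {1, 3, 4, 6, 7, 8, 11}
A' ∩ B' = {3, 8, 11} ✓

{3, 8, 11}


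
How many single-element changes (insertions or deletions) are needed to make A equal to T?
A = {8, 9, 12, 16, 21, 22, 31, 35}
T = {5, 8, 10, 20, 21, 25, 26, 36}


Set A = {8, 9, 12, 16, 21, 22, 31, 35}
Set T = {5, 8, 10, 20, 21, 25, 26, 36}
Elements to remove from A (in A, not in T): {9, 12, 16, 22, 31, 35} → 6 removals
Elements to add to A (in T, not in A): {5, 10, 20, 25, 26, 36} → 6 additions
Total edits = 6 + 6 = 12

12


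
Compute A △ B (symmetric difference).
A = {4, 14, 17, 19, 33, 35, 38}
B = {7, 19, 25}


Set A = {4, 14, 17, 19, 33, 35, 38}
Set B = {7, 19, 25}
A △ B = (A \ B) ∪ (B \ A)
Elements in A but not B: {4, 14, 17, 33, 35, 38}
Elements in B but not A: {7, 25}
A △ B = {4, 7, 14, 17, 25, 33, 35, 38}

{4, 7, 14, 17, 25, 33, 35, 38}


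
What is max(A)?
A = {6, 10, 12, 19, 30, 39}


Set A = {6, 10, 12, 19, 30, 39}
Elements in ascending order: 6, 10, 12, 19, 30, 39
The largest element is 39.

39


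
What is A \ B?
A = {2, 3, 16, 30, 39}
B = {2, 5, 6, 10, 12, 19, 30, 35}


Set A = {2, 3, 16, 30, 39}
Set B = {2, 5, 6, 10, 12, 19, 30, 35}
A \ B includes elements in A that are not in B.
Check each element of A:
2 (in B, remove), 3 (not in B, keep), 16 (not in B, keep), 30 (in B, remove), 39 (not in B, keep)
A \ B = {3, 16, 39}

{3, 16, 39}


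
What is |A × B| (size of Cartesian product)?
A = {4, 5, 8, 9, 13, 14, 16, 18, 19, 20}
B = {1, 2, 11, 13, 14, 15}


Set A = {4, 5, 8, 9, 13, 14, 16, 18, 19, 20} has 10 elements.
Set B = {1, 2, 11, 13, 14, 15} has 6 elements.
|A × B| = |A| × |B| = 10 × 6 = 60

60


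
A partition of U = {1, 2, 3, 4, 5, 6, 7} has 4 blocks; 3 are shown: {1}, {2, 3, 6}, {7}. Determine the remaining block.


U = {1, 2, 3, 4, 5, 6, 7}
Shown blocks: {1}, {2, 3, 6}, {7}
A partition's blocks are pairwise disjoint and cover U, so the missing block = U \ (union of shown blocks).
Union of shown blocks: {1, 2, 3, 6, 7}
Missing block = U \ (union) = {4, 5}

{4, 5}


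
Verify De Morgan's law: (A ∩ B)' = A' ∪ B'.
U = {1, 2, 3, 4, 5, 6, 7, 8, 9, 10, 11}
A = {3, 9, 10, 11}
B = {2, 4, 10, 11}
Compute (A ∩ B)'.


U = {1, 2, 3, 4, 5, 6, 7, 8, 9, 10, 11}
A = {3, 9, 10, 11}, B = {2, 4, 10, 11}
A ∩ B = {10, 11}
(A ∩ B)' = U \ (A ∩ B) = {1, 2, 3, 4, 5, 6, 7, 8, 9}
Verification via A' ∪ B': A' = {1, 2, 4, 5, 6, 7, 8}, B' = {1, 3, 5, 6, 7, 8, 9}
A' ∪ B' = {1, 2, 3, 4, 5, 6, 7, 8, 9} ✓

{1, 2, 3, 4, 5, 6, 7, 8, 9}


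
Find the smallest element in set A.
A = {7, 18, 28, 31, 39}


Set A = {7, 18, 28, 31, 39}
Elements in ascending order: 7, 18, 28, 31, 39
The smallest element is 7.

7


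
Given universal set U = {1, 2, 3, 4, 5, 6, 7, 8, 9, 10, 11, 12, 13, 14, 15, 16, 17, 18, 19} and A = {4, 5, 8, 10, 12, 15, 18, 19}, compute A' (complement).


Universal set U = {1, 2, 3, 4, 5, 6, 7, 8, 9, 10, 11, 12, 13, 14, 15, 16, 17, 18, 19}
Set A = {4, 5, 8, 10, 12, 15, 18, 19}
A' = U \ A = elements in U but not in A
Checking each element of U:
1 (not in A, include), 2 (not in A, include), 3 (not in A, include), 4 (in A, exclude), 5 (in A, exclude), 6 (not in A, include), 7 (not in A, include), 8 (in A, exclude), 9 (not in A, include), 10 (in A, exclude), 11 (not in A, include), 12 (in A, exclude), 13 (not in A, include), 14 (not in A, include), 15 (in A, exclude), 16 (not in A, include), 17 (not in A, include), 18 (in A, exclude), 19 (in A, exclude)
A' = {1, 2, 3, 6, 7, 9, 11, 13, 14, 16, 17}

{1, 2, 3, 6, 7, 9, 11, 13, 14, 16, 17}


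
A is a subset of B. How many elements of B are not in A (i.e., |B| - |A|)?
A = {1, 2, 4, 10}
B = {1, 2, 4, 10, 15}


Set A = {1, 2, 4, 10}, |A| = 4
Set B = {1, 2, 4, 10, 15}, |B| = 5
Since A ⊆ B: B \ A = {15}
|B| - |A| = 5 - 4 = 1

1


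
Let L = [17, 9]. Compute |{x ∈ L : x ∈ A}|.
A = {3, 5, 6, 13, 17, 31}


Set A = {3, 5, 6, 13, 17, 31}
Candidates: [17, 9]
Check each candidate:
17 ∈ A, 9 ∉ A
Count of candidates in A: 1

1


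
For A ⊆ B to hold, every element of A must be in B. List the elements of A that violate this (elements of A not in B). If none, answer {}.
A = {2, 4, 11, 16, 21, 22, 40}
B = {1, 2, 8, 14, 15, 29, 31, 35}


Set A = {2, 4, 11, 16, 21, 22, 40}
Set B = {1, 2, 8, 14, 15, 29, 31, 35}
Check each element of A against B:
2 ∈ B, 4 ∉ B (include), 11 ∉ B (include), 16 ∉ B (include), 21 ∉ B (include), 22 ∉ B (include), 40 ∉ B (include)
Elements of A not in B: {4, 11, 16, 21, 22, 40}

{4, 11, 16, 21, 22, 40}


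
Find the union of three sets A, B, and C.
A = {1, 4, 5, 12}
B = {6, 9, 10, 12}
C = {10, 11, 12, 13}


Set A = {1, 4, 5, 12}
Set B = {6, 9, 10, 12}
Set C = {10, 11, 12, 13}
First, A ∪ B = {1, 4, 5, 6, 9, 10, 12}
Then, (A ∪ B) ∪ C = {1, 4, 5, 6, 9, 10, 11, 12, 13}

{1, 4, 5, 6, 9, 10, 11, 12, 13}


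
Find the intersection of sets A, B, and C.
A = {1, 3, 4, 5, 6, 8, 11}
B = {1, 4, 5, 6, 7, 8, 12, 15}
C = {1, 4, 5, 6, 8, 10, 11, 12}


Set A = {1, 3, 4, 5, 6, 8, 11}
Set B = {1, 4, 5, 6, 7, 8, 12, 15}
Set C = {1, 4, 5, 6, 8, 10, 11, 12}
First, A ∩ B = {1, 4, 5, 6, 8}
Then, (A ∩ B) ∩ C = {1, 4, 5, 6, 8}

{1, 4, 5, 6, 8}


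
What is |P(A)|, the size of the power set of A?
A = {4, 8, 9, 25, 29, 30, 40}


Set A = {4, 8, 9, 25, 29, 30, 40}
|A| = 7
The power set P(A) contains all subsets of A.
|P(A)| = 2^|A| = 2^7 = 128

128


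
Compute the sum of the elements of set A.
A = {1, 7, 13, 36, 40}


Set A = {1, 7, 13, 36, 40}
Sum = 1 + 7 + 13 + 36 + 40 = 97

97


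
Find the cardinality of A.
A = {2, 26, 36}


Set A = {2, 26, 36}
Listing elements: 2, 26, 36
Counting: 3 elements
|A| = 3

3


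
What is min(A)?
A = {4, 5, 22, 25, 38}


Set A = {4, 5, 22, 25, 38}
Elements in ascending order: 4, 5, 22, 25, 38
The smallest element is 4.

4


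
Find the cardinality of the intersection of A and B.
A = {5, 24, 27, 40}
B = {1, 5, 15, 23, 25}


Set A = {5, 24, 27, 40}
Set B = {1, 5, 15, 23, 25}
A ∩ B = {5}
|A ∩ B| = 1

1


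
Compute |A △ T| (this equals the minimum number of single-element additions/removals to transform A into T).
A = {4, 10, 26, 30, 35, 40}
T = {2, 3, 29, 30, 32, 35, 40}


Set A = {4, 10, 26, 30, 35, 40}
Set T = {2, 3, 29, 30, 32, 35, 40}
Elements to remove from A (in A, not in T): {4, 10, 26} → 3 removals
Elements to add to A (in T, not in A): {2, 3, 29, 32} → 4 additions
Total edits = 3 + 4 = 7

7


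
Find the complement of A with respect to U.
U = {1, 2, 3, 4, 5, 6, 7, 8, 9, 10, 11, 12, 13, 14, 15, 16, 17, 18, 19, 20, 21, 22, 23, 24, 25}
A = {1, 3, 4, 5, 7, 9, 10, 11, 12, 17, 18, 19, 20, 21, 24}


Universal set U = {1, 2, 3, 4, 5, 6, 7, 8, 9, 10, 11, 12, 13, 14, 15, 16, 17, 18, 19, 20, 21, 22, 23, 24, 25}
Set A = {1, 3, 4, 5, 7, 9, 10, 11, 12, 17, 18, 19, 20, 21, 24}
A' = U \ A = elements in U but not in A
Checking each element of U:
1 (in A, exclude), 2 (not in A, include), 3 (in A, exclude), 4 (in A, exclude), 5 (in A, exclude), 6 (not in A, include), 7 (in A, exclude), 8 (not in A, include), 9 (in A, exclude), 10 (in A, exclude), 11 (in A, exclude), 12 (in A, exclude), 13 (not in A, include), 14 (not in A, include), 15 (not in A, include), 16 (not in A, include), 17 (in A, exclude), 18 (in A, exclude), 19 (in A, exclude), 20 (in A, exclude), 21 (in A, exclude), 22 (not in A, include), 23 (not in A, include), 24 (in A, exclude), 25 (not in A, include)
A' = {2, 6, 8, 13, 14, 15, 16, 22, 23, 25}

{2, 6, 8, 13, 14, 15, 16, 22, 23, 25}


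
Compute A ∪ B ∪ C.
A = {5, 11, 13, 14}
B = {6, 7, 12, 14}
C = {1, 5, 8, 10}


Set A = {5, 11, 13, 14}
Set B = {6, 7, 12, 14}
Set C = {1, 5, 8, 10}
First, A ∪ B = {5, 6, 7, 11, 12, 13, 14}
Then, (A ∪ B) ∪ C = {1, 5, 6, 7, 8, 10, 11, 12, 13, 14}

{1, 5, 6, 7, 8, 10, 11, 12, 13, 14}


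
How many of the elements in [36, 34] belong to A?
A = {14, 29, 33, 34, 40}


Set A = {14, 29, 33, 34, 40}
Candidates: [36, 34]
Check each candidate:
36 ∉ A, 34 ∈ A
Count of candidates in A: 1

1


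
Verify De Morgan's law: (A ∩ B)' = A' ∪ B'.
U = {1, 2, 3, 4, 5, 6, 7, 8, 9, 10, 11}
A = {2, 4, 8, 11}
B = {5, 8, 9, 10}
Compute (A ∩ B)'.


U = {1, 2, 3, 4, 5, 6, 7, 8, 9, 10, 11}
A = {2, 4, 8, 11}, B = {5, 8, 9, 10}
A ∩ B = {8}
(A ∩ B)' = U \ (A ∩ B) = {1, 2, 3, 4, 5, 6, 7, 9, 10, 11}
Verification via A' ∪ B': A' = {1, 3, 5, 6, 7, 9, 10}, B' = {1, 2, 3, 4, 6, 7, 11}
A' ∪ B' = {1, 2, 3, 4, 5, 6, 7, 9, 10, 11} ✓

{1, 2, 3, 4, 5, 6, 7, 9, 10, 11}


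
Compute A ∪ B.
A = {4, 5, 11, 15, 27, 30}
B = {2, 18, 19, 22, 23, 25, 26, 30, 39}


Set A = {4, 5, 11, 15, 27, 30}
Set B = {2, 18, 19, 22, 23, 25, 26, 30, 39}
A ∪ B includes all elements in either set.
Elements from A: {4, 5, 11, 15, 27, 30}
Elements from B not already included: {2, 18, 19, 22, 23, 25, 26, 39}
A ∪ B = {2, 4, 5, 11, 15, 18, 19, 22, 23, 25, 26, 27, 30, 39}

{2, 4, 5, 11, 15, 18, 19, 22, 23, 25, 26, 27, 30, 39}


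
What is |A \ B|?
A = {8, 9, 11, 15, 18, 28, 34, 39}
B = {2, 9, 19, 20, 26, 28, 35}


Set A = {8, 9, 11, 15, 18, 28, 34, 39}
Set B = {2, 9, 19, 20, 26, 28, 35}
A \ B = {8, 11, 15, 18, 34, 39}
|A \ B| = 6

6


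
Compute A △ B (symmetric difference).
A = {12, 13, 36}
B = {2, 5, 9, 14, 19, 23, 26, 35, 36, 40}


Set A = {12, 13, 36}
Set B = {2, 5, 9, 14, 19, 23, 26, 35, 36, 40}
A △ B = (A \ B) ∪ (B \ A)
Elements in A but not B: {12, 13}
Elements in B but not A: {2, 5, 9, 14, 19, 23, 26, 35, 40}
A △ B = {2, 5, 9, 12, 13, 14, 19, 23, 26, 35, 40}

{2, 5, 9, 12, 13, 14, 19, 23, 26, 35, 40}


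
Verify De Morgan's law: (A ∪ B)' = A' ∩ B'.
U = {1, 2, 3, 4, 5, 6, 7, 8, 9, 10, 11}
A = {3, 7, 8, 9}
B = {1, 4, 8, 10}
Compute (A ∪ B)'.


U = {1, 2, 3, 4, 5, 6, 7, 8, 9, 10, 11}
A = {3, 7, 8, 9}, B = {1, 4, 8, 10}
A ∪ B = {1, 3, 4, 7, 8, 9, 10}
(A ∪ B)' = U \ (A ∪ B) = {2, 5, 6, 11}
Verification via A' ∩ B': A' = {1, 2, 4, 5, 6, 10, 11}, B' = {2, 3, 5, 6, 7, 9, 11}
A' ∩ B' = {2, 5, 6, 11} ✓

{2, 5, 6, 11}


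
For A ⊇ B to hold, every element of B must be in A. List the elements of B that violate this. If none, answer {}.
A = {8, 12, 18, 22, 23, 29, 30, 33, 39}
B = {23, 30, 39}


Set A = {8, 12, 18, 22, 23, 29, 30, 33, 39}
Set B = {23, 30, 39}
Check each element of B against A:
23 ∈ A, 30 ∈ A, 39 ∈ A
Elements of B not in A: {}

{}


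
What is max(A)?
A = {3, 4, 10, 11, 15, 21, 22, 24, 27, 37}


Set A = {3, 4, 10, 11, 15, 21, 22, 24, 27, 37}
Elements in ascending order: 3, 4, 10, 11, 15, 21, 22, 24, 27, 37
The largest element is 37.

37


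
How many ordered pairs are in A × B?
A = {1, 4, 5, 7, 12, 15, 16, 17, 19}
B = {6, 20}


Set A = {1, 4, 5, 7, 12, 15, 16, 17, 19} has 9 elements.
Set B = {6, 20} has 2 elements.
|A × B| = |A| × |B| = 9 × 2 = 18

18


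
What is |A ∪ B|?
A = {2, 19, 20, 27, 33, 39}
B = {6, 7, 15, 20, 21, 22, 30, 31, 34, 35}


Set A = {2, 19, 20, 27, 33, 39}, |A| = 6
Set B = {6, 7, 15, 20, 21, 22, 30, 31, 34, 35}, |B| = 10
A ∩ B = {20}, |A ∩ B| = 1
|A ∪ B| = |A| + |B| - |A ∩ B| = 6 + 10 - 1 = 15

15


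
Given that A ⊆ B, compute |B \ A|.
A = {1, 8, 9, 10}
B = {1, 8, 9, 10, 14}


Set A = {1, 8, 9, 10}, |A| = 4
Set B = {1, 8, 9, 10, 14}, |B| = 5
Since A ⊆ B: B \ A = {14}
|B| - |A| = 5 - 4 = 1

1


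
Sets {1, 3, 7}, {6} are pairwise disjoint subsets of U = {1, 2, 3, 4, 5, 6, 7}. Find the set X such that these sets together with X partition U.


U = {1, 2, 3, 4, 5, 6, 7}
Shown blocks: {1, 3, 7}, {6}
A partition's blocks are pairwise disjoint and cover U, so the missing block = U \ (union of shown blocks).
Union of shown blocks: {1, 3, 6, 7}
Missing block = U \ (union) = {2, 4, 5}

{2, 4, 5}


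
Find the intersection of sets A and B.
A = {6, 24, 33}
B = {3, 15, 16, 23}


Set A = {6, 24, 33}
Set B = {3, 15, 16, 23}
A ∩ B includes only elements in both sets.
Check each element of A against B:
6 ✗, 24 ✗, 33 ✗
A ∩ B = {}

{}


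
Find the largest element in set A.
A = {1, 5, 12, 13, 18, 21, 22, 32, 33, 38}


Set A = {1, 5, 12, 13, 18, 21, 22, 32, 33, 38}
Elements in ascending order: 1, 5, 12, 13, 18, 21, 22, 32, 33, 38
The largest element is 38.

38


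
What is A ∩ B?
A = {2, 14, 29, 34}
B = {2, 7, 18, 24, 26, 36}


Set A = {2, 14, 29, 34}
Set B = {2, 7, 18, 24, 26, 36}
A ∩ B includes only elements in both sets.
Check each element of A against B:
2 ✓, 14 ✗, 29 ✗, 34 ✗
A ∩ B = {2}

{2}


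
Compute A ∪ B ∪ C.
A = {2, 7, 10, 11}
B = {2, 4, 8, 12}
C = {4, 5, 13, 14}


Set A = {2, 7, 10, 11}
Set B = {2, 4, 8, 12}
Set C = {4, 5, 13, 14}
First, A ∪ B = {2, 4, 7, 8, 10, 11, 12}
Then, (A ∪ B) ∪ C = {2, 4, 5, 7, 8, 10, 11, 12, 13, 14}

{2, 4, 5, 7, 8, 10, 11, 12, 13, 14}


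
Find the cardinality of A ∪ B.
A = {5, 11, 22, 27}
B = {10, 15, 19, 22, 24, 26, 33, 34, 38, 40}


Set A = {5, 11, 22, 27}, |A| = 4
Set B = {10, 15, 19, 22, 24, 26, 33, 34, 38, 40}, |B| = 10
A ∩ B = {22}, |A ∩ B| = 1
|A ∪ B| = |A| + |B| - |A ∩ B| = 4 + 10 - 1 = 13

13


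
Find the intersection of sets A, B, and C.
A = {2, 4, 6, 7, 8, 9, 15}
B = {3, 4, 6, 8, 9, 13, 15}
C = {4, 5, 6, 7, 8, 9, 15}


Set A = {2, 4, 6, 7, 8, 9, 15}
Set B = {3, 4, 6, 8, 9, 13, 15}
Set C = {4, 5, 6, 7, 8, 9, 15}
First, A ∩ B = {4, 6, 8, 9, 15}
Then, (A ∩ B) ∩ C = {4, 6, 8, 9, 15}

{4, 6, 8, 9, 15}


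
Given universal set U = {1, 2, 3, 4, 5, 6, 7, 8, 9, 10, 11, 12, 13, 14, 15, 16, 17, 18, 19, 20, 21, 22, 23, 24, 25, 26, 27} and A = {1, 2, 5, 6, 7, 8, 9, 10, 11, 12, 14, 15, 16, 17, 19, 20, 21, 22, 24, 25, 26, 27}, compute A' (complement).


Universal set U = {1, 2, 3, 4, 5, 6, 7, 8, 9, 10, 11, 12, 13, 14, 15, 16, 17, 18, 19, 20, 21, 22, 23, 24, 25, 26, 27}
Set A = {1, 2, 5, 6, 7, 8, 9, 10, 11, 12, 14, 15, 16, 17, 19, 20, 21, 22, 24, 25, 26, 27}
A' = U \ A = elements in U but not in A
Checking each element of U:
1 (in A, exclude), 2 (in A, exclude), 3 (not in A, include), 4 (not in A, include), 5 (in A, exclude), 6 (in A, exclude), 7 (in A, exclude), 8 (in A, exclude), 9 (in A, exclude), 10 (in A, exclude), 11 (in A, exclude), 12 (in A, exclude), 13 (not in A, include), 14 (in A, exclude), 15 (in A, exclude), 16 (in A, exclude), 17 (in A, exclude), 18 (not in A, include), 19 (in A, exclude), 20 (in A, exclude), 21 (in A, exclude), 22 (in A, exclude), 23 (not in A, include), 24 (in A, exclude), 25 (in A, exclude), 26 (in A, exclude), 27 (in A, exclude)
A' = {3, 4, 13, 18, 23}

{3, 4, 13, 18, 23}


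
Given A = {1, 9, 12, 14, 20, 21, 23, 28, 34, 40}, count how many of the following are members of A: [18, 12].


Set A = {1, 9, 12, 14, 20, 21, 23, 28, 34, 40}
Candidates: [18, 12]
Check each candidate:
18 ∉ A, 12 ∈ A
Count of candidates in A: 1

1


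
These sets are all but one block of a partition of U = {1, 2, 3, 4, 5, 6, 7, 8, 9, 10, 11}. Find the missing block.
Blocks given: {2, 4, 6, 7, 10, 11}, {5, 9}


U = {1, 2, 3, 4, 5, 6, 7, 8, 9, 10, 11}
Shown blocks: {2, 4, 6, 7, 10, 11}, {5, 9}
A partition's blocks are pairwise disjoint and cover U, so the missing block = U \ (union of shown blocks).
Union of shown blocks: {2, 4, 5, 6, 7, 9, 10, 11}
Missing block = U \ (union) = {1, 3, 8}

{1, 3, 8}


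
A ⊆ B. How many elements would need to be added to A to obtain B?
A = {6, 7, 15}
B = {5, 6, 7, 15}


Set A = {6, 7, 15}, |A| = 3
Set B = {5, 6, 7, 15}, |B| = 4
Since A ⊆ B: B \ A = {5}
|B| - |A| = 4 - 3 = 1

1


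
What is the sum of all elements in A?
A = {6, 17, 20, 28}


Set A = {6, 17, 20, 28}
Sum = 6 + 17 + 20 + 28 = 71

71


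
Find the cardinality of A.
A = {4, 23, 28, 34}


Set A = {4, 23, 28, 34}
Listing elements: 4, 23, 28, 34
Counting: 4 elements
|A| = 4

4


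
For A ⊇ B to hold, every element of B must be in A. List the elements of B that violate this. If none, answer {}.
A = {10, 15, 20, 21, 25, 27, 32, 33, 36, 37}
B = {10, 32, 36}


Set A = {10, 15, 20, 21, 25, 27, 32, 33, 36, 37}
Set B = {10, 32, 36}
Check each element of B against A:
10 ∈ A, 32 ∈ A, 36 ∈ A
Elements of B not in A: {}

{}


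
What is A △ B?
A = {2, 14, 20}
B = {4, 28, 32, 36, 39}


Set A = {2, 14, 20}
Set B = {4, 28, 32, 36, 39}
A △ B = (A \ B) ∪ (B \ A)
Elements in A but not B: {2, 14, 20}
Elements in B but not A: {4, 28, 32, 36, 39}
A △ B = {2, 4, 14, 20, 28, 32, 36, 39}

{2, 4, 14, 20, 28, 32, 36, 39}


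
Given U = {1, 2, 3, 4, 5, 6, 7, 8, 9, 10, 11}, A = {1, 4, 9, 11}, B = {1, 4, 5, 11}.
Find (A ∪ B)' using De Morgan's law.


U = {1, 2, 3, 4, 5, 6, 7, 8, 9, 10, 11}
A = {1, 4, 9, 11}, B = {1, 4, 5, 11}
A ∪ B = {1, 4, 5, 9, 11}
(A ∪ B)' = U \ (A ∪ B) = {2, 3, 6, 7, 8, 10}
Verification via A' ∩ B': A' = {2, 3, 5, 6, 7, 8, 10}, B' = {2, 3, 6, 7, 8, 9, 10}
A' ∩ B' = {2, 3, 6, 7, 8, 10} ✓

{2, 3, 6, 7, 8, 10}


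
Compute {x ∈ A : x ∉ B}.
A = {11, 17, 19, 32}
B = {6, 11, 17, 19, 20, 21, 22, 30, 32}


Set A = {11, 17, 19, 32}
Set B = {6, 11, 17, 19, 20, 21, 22, 30, 32}
Check each element of A against B:
11 ∈ B, 17 ∈ B, 19 ∈ B, 32 ∈ B
Elements of A not in B: {}

{}


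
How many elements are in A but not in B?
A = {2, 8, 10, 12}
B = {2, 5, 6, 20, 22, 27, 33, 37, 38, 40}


Set A = {2, 8, 10, 12}
Set B = {2, 5, 6, 20, 22, 27, 33, 37, 38, 40}
A \ B = {8, 10, 12}
|A \ B| = 3

3


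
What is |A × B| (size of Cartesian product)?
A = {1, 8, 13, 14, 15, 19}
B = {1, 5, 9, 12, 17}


Set A = {1, 8, 13, 14, 15, 19} has 6 elements.
Set B = {1, 5, 9, 12, 17} has 5 elements.
|A × B| = |A| × |B| = 6 × 5 = 30

30


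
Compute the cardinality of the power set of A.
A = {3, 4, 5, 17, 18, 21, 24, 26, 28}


Set A = {3, 4, 5, 17, 18, 21, 24, 26, 28}
|A| = 9
The power set P(A) contains all subsets of A.
|P(A)| = 2^|A| = 2^9 = 512

512


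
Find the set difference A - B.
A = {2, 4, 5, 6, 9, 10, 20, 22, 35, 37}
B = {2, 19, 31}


Set A = {2, 4, 5, 6, 9, 10, 20, 22, 35, 37}
Set B = {2, 19, 31}
A \ B includes elements in A that are not in B.
Check each element of A:
2 (in B, remove), 4 (not in B, keep), 5 (not in B, keep), 6 (not in B, keep), 9 (not in B, keep), 10 (not in B, keep), 20 (not in B, keep), 22 (not in B, keep), 35 (not in B, keep), 37 (not in B, keep)
A \ B = {4, 5, 6, 9, 10, 20, 22, 35, 37}

{4, 5, 6, 9, 10, 20, 22, 35, 37}


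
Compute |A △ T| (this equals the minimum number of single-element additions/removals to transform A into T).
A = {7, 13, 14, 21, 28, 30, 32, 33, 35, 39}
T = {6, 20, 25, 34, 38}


Set A = {7, 13, 14, 21, 28, 30, 32, 33, 35, 39}
Set T = {6, 20, 25, 34, 38}
Elements to remove from A (in A, not in T): {7, 13, 14, 21, 28, 30, 32, 33, 35, 39} → 10 removals
Elements to add to A (in T, not in A): {6, 20, 25, 34, 38} → 5 additions
Total edits = 10 + 5 = 15

15


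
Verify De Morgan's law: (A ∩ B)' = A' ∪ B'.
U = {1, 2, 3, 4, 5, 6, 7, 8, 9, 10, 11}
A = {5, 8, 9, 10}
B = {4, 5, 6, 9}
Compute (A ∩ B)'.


U = {1, 2, 3, 4, 5, 6, 7, 8, 9, 10, 11}
A = {5, 8, 9, 10}, B = {4, 5, 6, 9}
A ∩ B = {5, 9}
(A ∩ B)' = U \ (A ∩ B) = {1, 2, 3, 4, 6, 7, 8, 10, 11}
Verification via A' ∪ B': A' = {1, 2, 3, 4, 6, 7, 11}, B' = {1, 2, 3, 7, 8, 10, 11}
A' ∪ B' = {1, 2, 3, 4, 6, 7, 8, 10, 11} ✓

{1, 2, 3, 4, 6, 7, 8, 10, 11}


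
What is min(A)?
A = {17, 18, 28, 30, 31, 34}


Set A = {17, 18, 28, 30, 31, 34}
Elements in ascending order: 17, 18, 28, 30, 31, 34
The smallest element is 17.

17


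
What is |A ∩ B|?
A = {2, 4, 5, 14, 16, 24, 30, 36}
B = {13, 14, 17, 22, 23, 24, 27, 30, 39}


Set A = {2, 4, 5, 14, 16, 24, 30, 36}
Set B = {13, 14, 17, 22, 23, 24, 27, 30, 39}
A ∩ B = {14, 24, 30}
|A ∩ B| = 3

3


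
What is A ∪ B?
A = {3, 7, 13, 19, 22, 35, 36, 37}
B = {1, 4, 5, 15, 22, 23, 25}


Set A = {3, 7, 13, 19, 22, 35, 36, 37}
Set B = {1, 4, 5, 15, 22, 23, 25}
A ∪ B includes all elements in either set.
Elements from A: {3, 7, 13, 19, 22, 35, 36, 37}
Elements from B not already included: {1, 4, 5, 15, 23, 25}
A ∪ B = {1, 3, 4, 5, 7, 13, 15, 19, 22, 23, 25, 35, 36, 37}

{1, 3, 4, 5, 7, 13, 15, 19, 22, 23, 25, 35, 36, 37}


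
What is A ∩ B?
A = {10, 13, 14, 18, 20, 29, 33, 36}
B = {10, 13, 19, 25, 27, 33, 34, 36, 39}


Set A = {10, 13, 14, 18, 20, 29, 33, 36}
Set B = {10, 13, 19, 25, 27, 33, 34, 36, 39}
A ∩ B includes only elements in both sets.
Check each element of A against B:
10 ✓, 13 ✓, 14 ✗, 18 ✗, 20 ✗, 29 ✗, 33 ✓, 36 ✓
A ∩ B = {10, 13, 33, 36}

{10, 13, 33, 36}


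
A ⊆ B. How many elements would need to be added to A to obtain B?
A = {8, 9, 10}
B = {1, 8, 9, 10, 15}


Set A = {8, 9, 10}, |A| = 3
Set B = {1, 8, 9, 10, 15}, |B| = 5
Since A ⊆ B: B \ A = {1, 15}
|B| - |A| = 5 - 3 = 2

2


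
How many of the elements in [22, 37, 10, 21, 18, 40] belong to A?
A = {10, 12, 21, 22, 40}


Set A = {10, 12, 21, 22, 40}
Candidates: [22, 37, 10, 21, 18, 40]
Check each candidate:
22 ∈ A, 37 ∉ A, 10 ∈ A, 21 ∈ A, 18 ∉ A, 40 ∈ A
Count of candidates in A: 4

4


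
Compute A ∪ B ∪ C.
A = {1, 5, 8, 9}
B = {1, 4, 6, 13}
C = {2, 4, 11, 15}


Set A = {1, 5, 8, 9}
Set B = {1, 4, 6, 13}
Set C = {2, 4, 11, 15}
First, A ∪ B = {1, 4, 5, 6, 8, 9, 13}
Then, (A ∪ B) ∪ C = {1, 2, 4, 5, 6, 8, 9, 11, 13, 15}

{1, 2, 4, 5, 6, 8, 9, 11, 13, 15}


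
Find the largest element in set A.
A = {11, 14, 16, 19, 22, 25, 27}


Set A = {11, 14, 16, 19, 22, 25, 27}
Elements in ascending order: 11, 14, 16, 19, 22, 25, 27
The largest element is 27.

27


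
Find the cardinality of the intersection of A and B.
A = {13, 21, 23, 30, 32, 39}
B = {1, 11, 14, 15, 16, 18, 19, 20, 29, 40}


Set A = {13, 21, 23, 30, 32, 39}
Set B = {1, 11, 14, 15, 16, 18, 19, 20, 29, 40}
A ∩ B = {}
|A ∩ B| = 0

0


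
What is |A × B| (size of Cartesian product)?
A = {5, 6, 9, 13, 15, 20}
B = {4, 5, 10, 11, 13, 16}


Set A = {5, 6, 9, 13, 15, 20} has 6 elements.
Set B = {4, 5, 10, 11, 13, 16} has 6 elements.
|A × B| = |A| × |B| = 6 × 6 = 36

36


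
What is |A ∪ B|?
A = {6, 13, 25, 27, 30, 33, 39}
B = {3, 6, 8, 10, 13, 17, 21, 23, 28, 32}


Set A = {6, 13, 25, 27, 30, 33, 39}, |A| = 7
Set B = {3, 6, 8, 10, 13, 17, 21, 23, 28, 32}, |B| = 10
A ∩ B = {6, 13}, |A ∩ B| = 2
|A ∪ B| = |A| + |B| - |A ∩ B| = 7 + 10 - 2 = 15

15


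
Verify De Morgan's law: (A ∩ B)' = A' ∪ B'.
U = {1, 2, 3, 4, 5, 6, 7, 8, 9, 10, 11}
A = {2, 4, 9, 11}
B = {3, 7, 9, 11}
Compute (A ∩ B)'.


U = {1, 2, 3, 4, 5, 6, 7, 8, 9, 10, 11}
A = {2, 4, 9, 11}, B = {3, 7, 9, 11}
A ∩ B = {9, 11}
(A ∩ B)' = U \ (A ∩ B) = {1, 2, 3, 4, 5, 6, 7, 8, 10}
Verification via A' ∪ B': A' = {1, 3, 5, 6, 7, 8, 10}, B' = {1, 2, 4, 5, 6, 8, 10}
A' ∪ B' = {1, 2, 3, 4, 5, 6, 7, 8, 10} ✓

{1, 2, 3, 4, 5, 6, 7, 8, 10}


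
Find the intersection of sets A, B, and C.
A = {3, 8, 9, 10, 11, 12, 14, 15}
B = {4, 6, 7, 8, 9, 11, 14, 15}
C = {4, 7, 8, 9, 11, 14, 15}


Set A = {3, 8, 9, 10, 11, 12, 14, 15}
Set B = {4, 6, 7, 8, 9, 11, 14, 15}
Set C = {4, 7, 8, 9, 11, 14, 15}
First, A ∩ B = {8, 9, 11, 14, 15}
Then, (A ∩ B) ∩ C = {8, 9, 11, 14, 15}

{8, 9, 11, 14, 15}


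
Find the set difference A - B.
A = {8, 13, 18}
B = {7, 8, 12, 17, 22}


Set A = {8, 13, 18}
Set B = {7, 8, 12, 17, 22}
A \ B includes elements in A that are not in B.
Check each element of A:
8 (in B, remove), 13 (not in B, keep), 18 (not in B, keep)
A \ B = {13, 18}

{13, 18}


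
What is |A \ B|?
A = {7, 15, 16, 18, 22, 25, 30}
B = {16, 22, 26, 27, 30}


Set A = {7, 15, 16, 18, 22, 25, 30}
Set B = {16, 22, 26, 27, 30}
A \ B = {7, 15, 18, 25}
|A \ B| = 4

4


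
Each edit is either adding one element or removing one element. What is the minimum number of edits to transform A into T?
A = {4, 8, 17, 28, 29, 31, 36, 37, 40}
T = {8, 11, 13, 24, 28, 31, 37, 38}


Set A = {4, 8, 17, 28, 29, 31, 36, 37, 40}
Set T = {8, 11, 13, 24, 28, 31, 37, 38}
Elements to remove from A (in A, not in T): {4, 17, 29, 36, 40} → 5 removals
Elements to add to A (in T, not in A): {11, 13, 24, 38} → 4 additions
Total edits = 5 + 4 = 9

9


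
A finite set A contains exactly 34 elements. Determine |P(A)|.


The set has 34 elements.
The power set contains all possible subsets.
|P(A)| = 2^|A| = 2^34 = 17179869184

17179869184


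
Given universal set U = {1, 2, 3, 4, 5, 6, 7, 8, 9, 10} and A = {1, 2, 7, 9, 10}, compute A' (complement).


Universal set U = {1, 2, 3, 4, 5, 6, 7, 8, 9, 10}
Set A = {1, 2, 7, 9, 10}
A' = U \ A = elements in U but not in A
Checking each element of U:
1 (in A, exclude), 2 (in A, exclude), 3 (not in A, include), 4 (not in A, include), 5 (not in A, include), 6 (not in A, include), 7 (in A, exclude), 8 (not in A, include), 9 (in A, exclude), 10 (in A, exclude)
A' = {3, 4, 5, 6, 8}

{3, 4, 5, 6, 8}


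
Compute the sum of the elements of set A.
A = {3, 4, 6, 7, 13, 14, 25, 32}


Set A = {3, 4, 6, 7, 13, 14, 25, 32}
Sum = 3 + 4 + 6 + 7 + 13 + 14 + 25 + 32 = 104

104


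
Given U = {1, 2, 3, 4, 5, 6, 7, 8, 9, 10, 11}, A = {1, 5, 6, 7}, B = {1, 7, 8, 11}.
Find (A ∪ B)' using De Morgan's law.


U = {1, 2, 3, 4, 5, 6, 7, 8, 9, 10, 11}
A = {1, 5, 6, 7}, B = {1, 7, 8, 11}
A ∪ B = {1, 5, 6, 7, 8, 11}
(A ∪ B)' = U \ (A ∪ B) = {2, 3, 4, 9, 10}
Verification via A' ∩ B': A' = {2, 3, 4, 8, 9, 10, 11}, B' = {2, 3, 4, 5, 6, 9, 10}
A' ∩ B' = {2, 3, 4, 9, 10} ✓

{2, 3, 4, 9, 10}


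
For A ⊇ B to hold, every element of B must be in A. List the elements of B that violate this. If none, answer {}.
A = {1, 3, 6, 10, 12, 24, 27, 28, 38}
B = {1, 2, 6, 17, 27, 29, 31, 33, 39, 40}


Set A = {1, 3, 6, 10, 12, 24, 27, 28, 38}
Set B = {1, 2, 6, 17, 27, 29, 31, 33, 39, 40}
Check each element of B against A:
1 ∈ A, 2 ∉ A (include), 6 ∈ A, 17 ∉ A (include), 27 ∈ A, 29 ∉ A (include), 31 ∉ A (include), 33 ∉ A (include), 39 ∉ A (include), 40 ∉ A (include)
Elements of B not in A: {2, 17, 29, 31, 33, 39, 40}

{2, 17, 29, 31, 33, 39, 40}


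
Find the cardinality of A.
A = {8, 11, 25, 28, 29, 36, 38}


Set A = {8, 11, 25, 28, 29, 36, 38}
Listing elements: 8, 11, 25, 28, 29, 36, 38
Counting: 7 elements
|A| = 7

7


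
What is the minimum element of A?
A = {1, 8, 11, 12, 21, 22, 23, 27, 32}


Set A = {1, 8, 11, 12, 21, 22, 23, 27, 32}
Elements in ascending order: 1, 8, 11, 12, 21, 22, 23, 27, 32
The smallest element is 1.

1


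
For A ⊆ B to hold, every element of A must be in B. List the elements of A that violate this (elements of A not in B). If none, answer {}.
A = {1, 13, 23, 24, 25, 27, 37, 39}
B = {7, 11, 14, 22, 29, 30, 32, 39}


Set A = {1, 13, 23, 24, 25, 27, 37, 39}
Set B = {7, 11, 14, 22, 29, 30, 32, 39}
Check each element of A against B:
1 ∉ B (include), 13 ∉ B (include), 23 ∉ B (include), 24 ∉ B (include), 25 ∉ B (include), 27 ∉ B (include), 37 ∉ B (include), 39 ∈ B
Elements of A not in B: {1, 13, 23, 24, 25, 27, 37}

{1, 13, 23, 24, 25, 27, 37}


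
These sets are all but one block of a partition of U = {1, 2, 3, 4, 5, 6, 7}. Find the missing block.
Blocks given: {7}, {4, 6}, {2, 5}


U = {1, 2, 3, 4, 5, 6, 7}
Shown blocks: {7}, {4, 6}, {2, 5}
A partition's blocks are pairwise disjoint and cover U, so the missing block = U \ (union of shown blocks).
Union of shown blocks: {2, 4, 5, 6, 7}
Missing block = U \ (union) = {1, 3}

{1, 3}


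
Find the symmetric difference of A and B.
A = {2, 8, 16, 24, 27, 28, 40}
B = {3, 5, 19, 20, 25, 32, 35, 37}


Set A = {2, 8, 16, 24, 27, 28, 40}
Set B = {3, 5, 19, 20, 25, 32, 35, 37}
A △ B = (A \ B) ∪ (B \ A)
Elements in A but not B: {2, 8, 16, 24, 27, 28, 40}
Elements in B but not A: {3, 5, 19, 20, 25, 32, 35, 37}
A △ B = {2, 3, 5, 8, 16, 19, 20, 24, 25, 27, 28, 32, 35, 37, 40}

{2, 3, 5, 8, 16, 19, 20, 24, 25, 27, 28, 32, 35, 37, 40}


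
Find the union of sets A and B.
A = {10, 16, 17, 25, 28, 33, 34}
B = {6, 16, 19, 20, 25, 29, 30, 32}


Set A = {10, 16, 17, 25, 28, 33, 34}
Set B = {6, 16, 19, 20, 25, 29, 30, 32}
A ∪ B includes all elements in either set.
Elements from A: {10, 16, 17, 25, 28, 33, 34}
Elements from B not already included: {6, 19, 20, 29, 30, 32}
A ∪ B = {6, 10, 16, 17, 19, 20, 25, 28, 29, 30, 32, 33, 34}

{6, 10, 16, 17, 19, 20, 25, 28, 29, 30, 32, 33, 34}


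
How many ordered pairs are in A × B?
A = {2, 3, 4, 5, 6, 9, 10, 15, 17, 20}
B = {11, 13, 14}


Set A = {2, 3, 4, 5, 6, 9, 10, 15, 17, 20} has 10 elements.
Set B = {11, 13, 14} has 3 elements.
|A × B| = |A| × |B| = 10 × 3 = 30

30


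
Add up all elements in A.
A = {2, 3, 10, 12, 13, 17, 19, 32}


Set A = {2, 3, 10, 12, 13, 17, 19, 32}
Sum = 2 + 3 + 10 + 12 + 13 + 17 + 19 + 32 = 108

108


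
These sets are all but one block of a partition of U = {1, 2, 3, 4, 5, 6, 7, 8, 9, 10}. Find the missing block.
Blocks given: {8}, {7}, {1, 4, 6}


U = {1, 2, 3, 4, 5, 6, 7, 8, 9, 10}
Shown blocks: {8}, {7}, {1, 4, 6}
A partition's blocks are pairwise disjoint and cover U, so the missing block = U \ (union of shown blocks).
Union of shown blocks: {1, 4, 6, 7, 8}
Missing block = U \ (union) = {2, 3, 5, 9, 10}

{2, 3, 5, 9, 10}


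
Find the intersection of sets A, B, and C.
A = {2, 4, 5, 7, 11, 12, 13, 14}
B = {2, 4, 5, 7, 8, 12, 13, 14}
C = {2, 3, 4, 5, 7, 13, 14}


Set A = {2, 4, 5, 7, 11, 12, 13, 14}
Set B = {2, 4, 5, 7, 8, 12, 13, 14}
Set C = {2, 3, 4, 5, 7, 13, 14}
First, A ∩ B = {2, 4, 5, 7, 12, 13, 14}
Then, (A ∩ B) ∩ C = {2, 4, 5, 7, 13, 14}

{2, 4, 5, 7, 13, 14}


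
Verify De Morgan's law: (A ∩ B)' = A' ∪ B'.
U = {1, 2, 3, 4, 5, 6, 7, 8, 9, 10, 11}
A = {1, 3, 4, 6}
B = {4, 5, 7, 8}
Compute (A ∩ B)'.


U = {1, 2, 3, 4, 5, 6, 7, 8, 9, 10, 11}
A = {1, 3, 4, 6}, B = {4, 5, 7, 8}
A ∩ B = {4}
(A ∩ B)' = U \ (A ∩ B) = {1, 2, 3, 5, 6, 7, 8, 9, 10, 11}
Verification via A' ∪ B': A' = {2, 5, 7, 8, 9, 10, 11}, B' = {1, 2, 3, 6, 9, 10, 11}
A' ∪ B' = {1, 2, 3, 5, 6, 7, 8, 9, 10, 11} ✓

{1, 2, 3, 5, 6, 7, 8, 9, 10, 11}


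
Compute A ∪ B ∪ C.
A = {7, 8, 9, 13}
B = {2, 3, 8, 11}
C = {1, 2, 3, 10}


Set A = {7, 8, 9, 13}
Set B = {2, 3, 8, 11}
Set C = {1, 2, 3, 10}
First, A ∪ B = {2, 3, 7, 8, 9, 11, 13}
Then, (A ∪ B) ∪ C = {1, 2, 3, 7, 8, 9, 10, 11, 13}

{1, 2, 3, 7, 8, 9, 10, 11, 13}


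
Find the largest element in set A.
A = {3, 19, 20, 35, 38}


Set A = {3, 19, 20, 35, 38}
Elements in ascending order: 3, 19, 20, 35, 38
The largest element is 38.

38


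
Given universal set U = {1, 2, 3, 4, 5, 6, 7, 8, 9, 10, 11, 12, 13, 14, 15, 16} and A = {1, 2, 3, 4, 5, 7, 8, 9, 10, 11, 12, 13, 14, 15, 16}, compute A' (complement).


Universal set U = {1, 2, 3, 4, 5, 6, 7, 8, 9, 10, 11, 12, 13, 14, 15, 16}
Set A = {1, 2, 3, 4, 5, 7, 8, 9, 10, 11, 12, 13, 14, 15, 16}
A' = U \ A = elements in U but not in A
Checking each element of U:
1 (in A, exclude), 2 (in A, exclude), 3 (in A, exclude), 4 (in A, exclude), 5 (in A, exclude), 6 (not in A, include), 7 (in A, exclude), 8 (in A, exclude), 9 (in A, exclude), 10 (in A, exclude), 11 (in A, exclude), 12 (in A, exclude), 13 (in A, exclude), 14 (in A, exclude), 15 (in A, exclude), 16 (in A, exclude)
A' = {6}

{6}
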